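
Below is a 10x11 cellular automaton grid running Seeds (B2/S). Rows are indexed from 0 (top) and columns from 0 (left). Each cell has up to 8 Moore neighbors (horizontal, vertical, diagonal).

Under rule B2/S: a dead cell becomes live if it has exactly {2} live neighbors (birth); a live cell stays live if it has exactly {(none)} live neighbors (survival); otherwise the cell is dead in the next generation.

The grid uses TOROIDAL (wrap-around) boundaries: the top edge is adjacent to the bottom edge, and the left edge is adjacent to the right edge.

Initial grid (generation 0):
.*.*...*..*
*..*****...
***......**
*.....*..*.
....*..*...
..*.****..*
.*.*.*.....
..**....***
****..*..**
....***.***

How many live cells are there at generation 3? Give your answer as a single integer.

Simulating step by step:
Generation 0 (given above): 47 live cells
Generation 1: 13 live cells
...........
...........
...........
..**.*.*...
**.......*.
**......*..
...........
.....***...
...........
...........
Generation 2: 21 live cells
...........
...........
..***.*....
*...*.*.*.*
...**.**...
..*......*.
**...*..*..
...........
.....*.*...
...........
Generation 3: 25 live cells
...........
..*.**.....
**.......**
.*.......*.
***........
*.........*
..*......**
**..**.**..
......*....
......*....
Population at generation 3: 25

Answer: 25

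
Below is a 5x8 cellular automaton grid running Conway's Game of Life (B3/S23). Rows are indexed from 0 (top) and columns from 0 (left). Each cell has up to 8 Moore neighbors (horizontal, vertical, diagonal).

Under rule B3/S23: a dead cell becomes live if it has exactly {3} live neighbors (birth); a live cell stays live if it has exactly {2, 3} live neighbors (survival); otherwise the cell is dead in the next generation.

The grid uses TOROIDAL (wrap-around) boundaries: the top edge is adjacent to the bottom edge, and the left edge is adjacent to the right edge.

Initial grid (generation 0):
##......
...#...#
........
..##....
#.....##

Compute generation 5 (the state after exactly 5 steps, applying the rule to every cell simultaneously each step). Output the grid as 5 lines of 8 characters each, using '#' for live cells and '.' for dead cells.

Simulating step by step:
Generation 0 (given above): 9 live cells
Generation 1: 9 live cells
.#....#.
#.......
..##....
.......#
#.#....#
Generation 2: 12 live cells
.#......
.##.....
........
####...#
##....##
Generation 3: 7 live cells
.......#
.##.....
...#....
..#...#.
......#.
Generation 4: 5 live cells
........
..#.....
.#.#....
........
......##
Generation 5: 2 live cells
(generation 5 grid is the final answer)

Answer: ........
..#.....
..#.....
........
........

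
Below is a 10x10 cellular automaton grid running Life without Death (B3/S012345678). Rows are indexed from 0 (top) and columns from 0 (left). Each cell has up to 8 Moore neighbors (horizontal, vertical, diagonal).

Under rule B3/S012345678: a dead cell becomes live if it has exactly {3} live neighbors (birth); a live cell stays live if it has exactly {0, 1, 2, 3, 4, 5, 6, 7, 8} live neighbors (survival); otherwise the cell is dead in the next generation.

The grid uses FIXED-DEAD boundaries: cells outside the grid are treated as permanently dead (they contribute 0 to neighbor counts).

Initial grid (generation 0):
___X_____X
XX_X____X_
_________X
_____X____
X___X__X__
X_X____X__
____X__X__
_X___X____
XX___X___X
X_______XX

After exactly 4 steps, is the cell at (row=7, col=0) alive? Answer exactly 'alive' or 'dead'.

Answer: alive

Derivation:
Simulating step by step:
Generation 0 (given above): 25 live cells
Generation 1: 41 live cells
__XX_____X
XXXX____XX
_________X
_____X____
XX__X_XX__
XXXX__XXX_
_X__X_XX__
XX__XXX___
XX___X__XX
XX______XX
Generation 2: 56 live cells
__XX____XX
XXXX____XX
_XX_____XX
_____XX___
XX_XX_XXX_
XXXXX_XXX_
_X__X_XXX_
XXX_XXX_X_
XXX_XXXXXX
XX______XX
Generation 3: 69 live cells
__XX____XX
XXXX___XXX
XXXX___XXX
X__XXXX__X
XX_XX_XXX_
XXXXX_XXXX
_X__X_XXXX
XXX_XXX_X_
XXX_XXXXXX
XXX__XX_XX
Generation 4: 74 live cells
__XX___XXX
XXXXX__XXX
XXXX_X_XXX
X__XXXX__X
XX_XX_XXX_
XXXXX_XXXX
_X__X_XXXX
XXX_XXX_X_
XXX_XXXXXX
XXXXXXX_XX

Cell (7,0) at generation 4: 1 -> alive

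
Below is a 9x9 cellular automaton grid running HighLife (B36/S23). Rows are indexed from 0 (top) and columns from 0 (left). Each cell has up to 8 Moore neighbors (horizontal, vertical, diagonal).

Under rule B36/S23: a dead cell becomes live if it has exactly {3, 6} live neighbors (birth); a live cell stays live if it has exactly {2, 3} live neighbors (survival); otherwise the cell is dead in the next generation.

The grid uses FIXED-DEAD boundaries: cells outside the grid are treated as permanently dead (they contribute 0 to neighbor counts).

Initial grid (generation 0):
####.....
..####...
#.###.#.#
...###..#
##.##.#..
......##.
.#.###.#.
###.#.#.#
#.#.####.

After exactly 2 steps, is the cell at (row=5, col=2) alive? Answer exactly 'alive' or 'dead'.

Simulating step by step:
Generation 0 (given above): 42 live cells
Generation 1: 29 live cells
.#.......
##...#...
.#...###.
#.....#..
..##..#..
##.....#.
##.##...#
#..#....#
#.#.#.##.
Generation 2: 28 live cells
##.......
###..#...
.#...#.#.
.##......
#.#...##.
#...#..#.
...##..##
#....#..#
.#.#...#.

Cell (5,2) at generation 2: 0 -> dead

Answer: dead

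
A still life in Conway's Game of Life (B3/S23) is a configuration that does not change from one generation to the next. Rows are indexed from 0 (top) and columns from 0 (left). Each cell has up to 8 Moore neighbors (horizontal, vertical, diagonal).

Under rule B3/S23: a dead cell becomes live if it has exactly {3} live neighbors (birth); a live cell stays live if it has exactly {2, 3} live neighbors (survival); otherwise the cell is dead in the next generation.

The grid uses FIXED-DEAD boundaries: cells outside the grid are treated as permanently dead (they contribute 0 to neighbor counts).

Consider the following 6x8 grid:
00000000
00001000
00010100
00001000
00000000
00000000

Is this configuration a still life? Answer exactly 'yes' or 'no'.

Compute generation 1 and compare to generation 0 (given above):
Generation 1:
00000000
00001000
00010100
00001000
00000000
00000000
The grids are IDENTICAL -> still life.

Answer: yes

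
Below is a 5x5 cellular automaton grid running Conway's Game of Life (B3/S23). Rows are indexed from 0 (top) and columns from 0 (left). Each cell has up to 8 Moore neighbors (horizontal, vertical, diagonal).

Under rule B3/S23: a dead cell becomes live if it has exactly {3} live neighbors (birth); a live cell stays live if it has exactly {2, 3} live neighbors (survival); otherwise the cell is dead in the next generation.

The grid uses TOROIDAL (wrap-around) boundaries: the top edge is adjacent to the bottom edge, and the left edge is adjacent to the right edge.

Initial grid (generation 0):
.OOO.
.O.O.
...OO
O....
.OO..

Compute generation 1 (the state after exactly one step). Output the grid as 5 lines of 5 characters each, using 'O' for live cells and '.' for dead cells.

Answer: O..O.
OO...
O.OOO
OOOOO
O..O.

Derivation:
Simulating step by step:
Generation 0 (given above): 10 live cells
Generation 1: 15 live cells
(generation 1 grid is the final answer)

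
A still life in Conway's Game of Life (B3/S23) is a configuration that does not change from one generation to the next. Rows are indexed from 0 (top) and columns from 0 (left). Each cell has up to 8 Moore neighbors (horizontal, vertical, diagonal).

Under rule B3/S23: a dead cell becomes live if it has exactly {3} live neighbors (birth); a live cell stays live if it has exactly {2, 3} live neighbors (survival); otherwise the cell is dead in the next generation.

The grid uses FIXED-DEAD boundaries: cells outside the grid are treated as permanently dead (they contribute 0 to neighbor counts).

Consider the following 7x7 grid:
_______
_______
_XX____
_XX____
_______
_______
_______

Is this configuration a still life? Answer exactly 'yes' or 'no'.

Compute generation 1 and compare to generation 0 (given above):
Generation 1:
_______
_______
_XX____
_XX____
_______
_______
_______
The grids are IDENTICAL -> still life.

Answer: yes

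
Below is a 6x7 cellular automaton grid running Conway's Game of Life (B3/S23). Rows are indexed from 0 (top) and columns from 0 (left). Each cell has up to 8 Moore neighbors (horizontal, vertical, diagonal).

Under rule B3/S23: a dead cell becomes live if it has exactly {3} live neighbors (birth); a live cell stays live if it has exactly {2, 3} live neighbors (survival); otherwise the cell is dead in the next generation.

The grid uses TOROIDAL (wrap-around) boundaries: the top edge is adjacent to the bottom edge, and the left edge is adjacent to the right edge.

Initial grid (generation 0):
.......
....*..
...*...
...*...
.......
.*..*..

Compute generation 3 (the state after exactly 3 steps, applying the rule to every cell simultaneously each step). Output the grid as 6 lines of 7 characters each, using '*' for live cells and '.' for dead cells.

Simulating step by step:
Generation 0 (given above): 5 live cells
Generation 1: 2 live cells
.......
.......
...**..
.......
.......
.......
Generation 2: 0 live cells
.......
.......
.......
.......
.......
.......
Generation 3: 0 live cells
(generation 3 grid is the final answer)

Answer: .......
.......
.......
.......
.......
.......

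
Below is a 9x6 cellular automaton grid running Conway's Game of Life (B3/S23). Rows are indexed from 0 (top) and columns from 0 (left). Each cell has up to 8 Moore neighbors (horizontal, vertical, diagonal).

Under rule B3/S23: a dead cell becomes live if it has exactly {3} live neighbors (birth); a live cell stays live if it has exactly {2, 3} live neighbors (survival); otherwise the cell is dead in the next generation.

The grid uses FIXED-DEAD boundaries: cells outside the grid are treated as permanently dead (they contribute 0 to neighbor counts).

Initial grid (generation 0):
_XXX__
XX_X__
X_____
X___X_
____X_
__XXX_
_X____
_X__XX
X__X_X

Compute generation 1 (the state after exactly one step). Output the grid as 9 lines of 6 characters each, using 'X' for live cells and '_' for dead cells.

Simulating step by step:
Generation 0 (given above): 20 live cells
Generation 1: 19 live cells
(generation 1 grid is the final answer)

Answer: XX_X__
X__X__
X_____
______
____XX
__XXX_
_X___X
XXX_XX
_____X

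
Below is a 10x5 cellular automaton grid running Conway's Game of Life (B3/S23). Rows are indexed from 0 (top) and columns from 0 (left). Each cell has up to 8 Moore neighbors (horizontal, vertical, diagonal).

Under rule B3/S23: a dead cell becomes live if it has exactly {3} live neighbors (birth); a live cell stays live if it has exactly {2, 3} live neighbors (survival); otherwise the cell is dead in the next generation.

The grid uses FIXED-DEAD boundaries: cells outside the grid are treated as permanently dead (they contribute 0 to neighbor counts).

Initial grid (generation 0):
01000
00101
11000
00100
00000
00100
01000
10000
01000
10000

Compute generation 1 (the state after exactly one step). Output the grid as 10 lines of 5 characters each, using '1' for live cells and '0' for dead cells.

Simulating step by step:
Generation 0 (given above): 11 live cells
Generation 1: 11 live cells
(generation 1 grid is the final answer)

Answer: 00000
10100
01110
01000
00000
00000
01000
11000
11000
00000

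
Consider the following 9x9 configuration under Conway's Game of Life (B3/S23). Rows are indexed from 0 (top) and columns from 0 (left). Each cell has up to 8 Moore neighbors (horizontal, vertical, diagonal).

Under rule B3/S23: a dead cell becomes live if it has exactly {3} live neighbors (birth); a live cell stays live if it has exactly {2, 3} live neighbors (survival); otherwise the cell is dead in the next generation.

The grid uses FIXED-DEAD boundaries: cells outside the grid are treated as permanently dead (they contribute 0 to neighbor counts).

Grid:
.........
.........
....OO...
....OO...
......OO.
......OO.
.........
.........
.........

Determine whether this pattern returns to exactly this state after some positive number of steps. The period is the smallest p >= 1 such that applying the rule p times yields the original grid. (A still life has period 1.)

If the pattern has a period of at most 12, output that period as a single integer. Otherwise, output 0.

Answer: 2

Derivation:
Simulating and comparing each generation to the original:
Gen 0 (original, given above): 8 live cells
Gen 1: 6 live cells, differs from original
Gen 2: 8 live cells, MATCHES original -> period = 2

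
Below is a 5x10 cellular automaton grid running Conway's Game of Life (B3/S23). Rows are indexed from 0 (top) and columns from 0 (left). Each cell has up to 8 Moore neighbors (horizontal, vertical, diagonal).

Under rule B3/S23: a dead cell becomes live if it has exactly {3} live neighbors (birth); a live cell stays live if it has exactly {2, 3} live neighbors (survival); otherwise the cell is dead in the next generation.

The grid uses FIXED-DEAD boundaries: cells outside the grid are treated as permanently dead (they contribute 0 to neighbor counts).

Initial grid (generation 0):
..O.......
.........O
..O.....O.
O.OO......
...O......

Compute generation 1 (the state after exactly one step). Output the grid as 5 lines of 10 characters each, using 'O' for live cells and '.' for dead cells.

Simulating step by step:
Generation 0 (given above): 8 live cells
Generation 1: 8 live cells
(generation 1 grid is the final answer)

Answer: ..........
..........
.OOO......
.OOO......
..OO......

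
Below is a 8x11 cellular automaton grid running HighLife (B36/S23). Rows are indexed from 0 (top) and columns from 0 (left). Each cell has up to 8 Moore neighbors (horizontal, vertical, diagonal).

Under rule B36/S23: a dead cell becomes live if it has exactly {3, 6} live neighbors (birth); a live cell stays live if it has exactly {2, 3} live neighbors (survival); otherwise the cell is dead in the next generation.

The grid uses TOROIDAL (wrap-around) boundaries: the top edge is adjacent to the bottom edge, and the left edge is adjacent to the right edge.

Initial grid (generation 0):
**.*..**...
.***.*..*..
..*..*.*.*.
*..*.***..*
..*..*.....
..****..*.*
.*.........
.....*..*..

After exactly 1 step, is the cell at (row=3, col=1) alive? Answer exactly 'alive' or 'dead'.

Simulating step by step:
Generation 0 (given above): 31 live cells
Generation 1: 45 live cells
**.*.****..
*..*.*..*..
*....***.**
.***.*.**.*
***.*..*.**
.*****.....
..**.*...*.
***...**...

Cell (3,1) at generation 1: 1 -> alive

Answer: alive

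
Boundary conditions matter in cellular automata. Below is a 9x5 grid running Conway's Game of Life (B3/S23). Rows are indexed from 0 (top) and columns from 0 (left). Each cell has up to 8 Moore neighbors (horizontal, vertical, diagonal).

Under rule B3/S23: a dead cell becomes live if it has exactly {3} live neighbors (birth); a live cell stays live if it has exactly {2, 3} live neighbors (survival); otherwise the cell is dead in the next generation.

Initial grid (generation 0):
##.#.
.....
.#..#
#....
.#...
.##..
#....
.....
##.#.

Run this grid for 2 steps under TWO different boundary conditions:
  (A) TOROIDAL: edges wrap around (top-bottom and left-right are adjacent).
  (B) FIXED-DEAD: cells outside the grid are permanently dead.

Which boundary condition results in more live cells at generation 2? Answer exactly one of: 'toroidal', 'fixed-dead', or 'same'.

Under TOROIDAL boundary, generation 2:
....#
..#.#
..#.#
..#.#
....#
.....
....#
..#.#
..#..
Population = 12

Under FIXED-DEAD boundary, generation 2:
.#...
.#...
..#..
#.#..
.....
.....
.....
##...
.....
Population = 7

Comparison: toroidal=12, fixed-dead=7 -> toroidal

Answer: toroidal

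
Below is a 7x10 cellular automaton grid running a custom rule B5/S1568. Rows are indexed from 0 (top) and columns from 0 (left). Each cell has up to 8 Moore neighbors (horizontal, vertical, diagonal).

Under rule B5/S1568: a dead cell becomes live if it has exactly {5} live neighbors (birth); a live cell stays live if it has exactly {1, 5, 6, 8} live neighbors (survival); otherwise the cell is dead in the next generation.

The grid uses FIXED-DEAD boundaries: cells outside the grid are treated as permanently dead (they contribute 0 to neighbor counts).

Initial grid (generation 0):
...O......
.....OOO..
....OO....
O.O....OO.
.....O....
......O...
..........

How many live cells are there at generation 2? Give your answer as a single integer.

Simulating step by step:
Generation 0 (given above): 12 live cells
Generation 1: 6 live cells
..........
.......O..
......O...
.......OO.
.....O....
......O...
..........
Generation 2: 4 live cells
..........
.......O..
..........
........O.
.....O....
......O...
..........
Population at generation 2: 4

Answer: 4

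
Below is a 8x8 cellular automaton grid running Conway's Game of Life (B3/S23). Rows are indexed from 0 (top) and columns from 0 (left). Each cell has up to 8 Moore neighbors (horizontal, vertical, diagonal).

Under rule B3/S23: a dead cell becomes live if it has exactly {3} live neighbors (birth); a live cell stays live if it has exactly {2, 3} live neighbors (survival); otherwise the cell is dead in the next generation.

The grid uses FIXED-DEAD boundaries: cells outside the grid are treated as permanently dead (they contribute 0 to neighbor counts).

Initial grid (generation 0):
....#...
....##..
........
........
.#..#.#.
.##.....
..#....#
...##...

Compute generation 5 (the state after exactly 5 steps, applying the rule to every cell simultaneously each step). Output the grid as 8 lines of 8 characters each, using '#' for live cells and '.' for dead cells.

Simulating step by step:
Generation 0 (given above): 12 live cells
Generation 1: 12 live cells
....##..
....##..
........
........
.##.....
.###....
.##.....
...#....
Generation 2: 10 live cells
....##..
....##..
........
........
.#.#....
#..#....
.#......
..#.....
Generation 3: 9 live cells
....##..
....##..
........
........
..#.....
##......
.##.....
........
Generation 4: 9 live cells
....##..
....##..
........
........
.#......
#.......
###.....
........
Generation 5: 9 live cells
(generation 5 grid is the final answer)

Answer: ....##..
....##..
........
........
........
#.#.....
##......
.#......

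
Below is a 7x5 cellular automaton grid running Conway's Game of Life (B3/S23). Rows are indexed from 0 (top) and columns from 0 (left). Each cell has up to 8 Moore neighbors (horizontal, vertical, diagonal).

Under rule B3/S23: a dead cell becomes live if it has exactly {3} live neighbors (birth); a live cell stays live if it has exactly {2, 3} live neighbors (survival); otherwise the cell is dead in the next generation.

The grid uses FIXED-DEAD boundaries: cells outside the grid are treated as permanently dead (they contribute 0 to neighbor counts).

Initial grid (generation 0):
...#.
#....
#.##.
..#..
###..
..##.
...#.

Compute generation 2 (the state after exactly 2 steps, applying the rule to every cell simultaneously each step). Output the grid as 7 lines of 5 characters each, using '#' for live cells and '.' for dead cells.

Simulating step by step:
Generation 0 (given above): 12 live cells
Generation 1: 9 live cells
.....
.###.
..##.
#....
.....
...#.
..##.
Generation 2: 8 live cells
(generation 2 grid is the final answer)

Answer: ..#..
.#.#.
...#.
.....
.....
..##.
..##.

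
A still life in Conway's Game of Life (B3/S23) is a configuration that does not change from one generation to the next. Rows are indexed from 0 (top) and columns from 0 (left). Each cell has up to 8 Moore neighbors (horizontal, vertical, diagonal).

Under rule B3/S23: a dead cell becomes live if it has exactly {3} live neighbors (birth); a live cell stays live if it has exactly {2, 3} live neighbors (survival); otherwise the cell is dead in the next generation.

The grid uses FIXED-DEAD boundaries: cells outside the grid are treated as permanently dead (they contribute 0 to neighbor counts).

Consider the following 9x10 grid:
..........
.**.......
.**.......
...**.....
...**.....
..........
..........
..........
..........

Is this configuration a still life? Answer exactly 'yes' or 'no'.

Answer: no

Derivation:
Compute generation 1 and compare to generation 0 (given above):
Generation 1:
..........
.**.......
.*........
....*.....
...**.....
..........
..........
..........
..........
Cell (2,2) differs: gen0=1 vs gen1=0 -> NOT a still life.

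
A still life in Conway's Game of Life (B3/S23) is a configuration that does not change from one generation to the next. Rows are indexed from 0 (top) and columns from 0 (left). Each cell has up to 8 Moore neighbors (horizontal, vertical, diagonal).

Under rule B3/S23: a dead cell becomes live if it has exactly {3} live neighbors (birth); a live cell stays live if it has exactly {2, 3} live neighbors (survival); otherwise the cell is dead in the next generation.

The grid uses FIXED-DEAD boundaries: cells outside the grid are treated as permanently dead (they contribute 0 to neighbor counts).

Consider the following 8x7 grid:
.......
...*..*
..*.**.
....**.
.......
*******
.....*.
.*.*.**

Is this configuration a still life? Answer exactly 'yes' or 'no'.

Answer: no

Derivation:
Compute generation 1 and compare to generation 0 (given above):
Generation 1:
.......
...***.
......*
...***.
.**...*
.******
*......
....***
Cell (1,4) differs: gen0=0 vs gen1=1 -> NOT a still life.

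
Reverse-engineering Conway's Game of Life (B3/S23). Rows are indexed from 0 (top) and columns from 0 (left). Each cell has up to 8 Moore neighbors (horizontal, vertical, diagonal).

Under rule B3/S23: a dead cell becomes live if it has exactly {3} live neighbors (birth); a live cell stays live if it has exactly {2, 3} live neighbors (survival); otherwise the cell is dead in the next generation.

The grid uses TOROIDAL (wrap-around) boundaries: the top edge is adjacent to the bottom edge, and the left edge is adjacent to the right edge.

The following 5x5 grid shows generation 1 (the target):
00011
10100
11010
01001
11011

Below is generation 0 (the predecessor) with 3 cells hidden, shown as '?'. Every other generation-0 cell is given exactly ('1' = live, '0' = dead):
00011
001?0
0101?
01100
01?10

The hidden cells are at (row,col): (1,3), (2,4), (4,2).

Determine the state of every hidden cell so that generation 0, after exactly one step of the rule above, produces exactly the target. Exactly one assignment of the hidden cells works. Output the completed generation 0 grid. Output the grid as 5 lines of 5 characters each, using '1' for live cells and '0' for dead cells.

Answer: 00011
00100
01011
01100
01010

Derivation:
Hidden generation-0 cells (in order): (1,3), (2,4), (4,2).
A hidden cell only influences target cells in its own 3x3 neighborhood. Try each of the 2^3 = 8 assignments, step the completed generation 0 forward once under B3/S23, and compare with the target:
  (1,3)=0 (2,4)=0 (4,2)=0 -> step gives (1,0)='0' but target has '1' -> reject
  (1,3)=0 (2,4)=0 (4,2)=1 -> step gives (0,1)='1' but target has '0' -> reject
  (1,3)=0 (2,4)=1 (4,2)=0 -> step reproduces the target at every cell -> ACCEPT
  (1,3)=0 (2,4)=1 (4,2)=1 -> step gives (0,1)='1' but target has '0' -> reject
  (1,3)=1 (2,4)=0 (4,2)=0 -> step gives (0,3)='0' but target has '1' -> reject
  (1,3)=1 (2,4)=0 (4,2)=1 -> step gives (0,1)='1' but target has '0' -> reject
  (1,3)=1 (2,4)=1 (4,2)=0 -> step gives (0,3)='0' but target has '1' -> reject
  (1,3)=1 (2,4)=1 (4,2)=1 -> step gives (0,1)='1' but target has '0' -> reject
Unique solution: (1,3)=dead, (2,4)=live, (4,2)=dead.
Check: live-neighbor counts of every cell in the completed generation 0:
22432
32354
33531
43543
32533
Applying B3/S23 to generation 0 with these counts gives:
00011
10100
11010
01001
11011
which matches the target exactly.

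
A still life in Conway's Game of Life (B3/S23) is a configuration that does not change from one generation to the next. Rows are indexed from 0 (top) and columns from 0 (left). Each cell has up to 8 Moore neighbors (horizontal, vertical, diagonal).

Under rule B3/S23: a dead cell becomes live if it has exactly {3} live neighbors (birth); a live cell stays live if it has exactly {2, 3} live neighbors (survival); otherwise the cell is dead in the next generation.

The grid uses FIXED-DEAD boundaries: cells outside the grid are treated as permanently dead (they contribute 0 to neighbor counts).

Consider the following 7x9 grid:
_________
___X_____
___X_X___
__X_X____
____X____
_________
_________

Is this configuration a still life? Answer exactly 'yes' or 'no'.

Answer: no

Derivation:
Compute generation 1 and compare to generation 0 (given above):
Generation 1:
_________
____X____
__XX_____
____XX___
___X_____
_________
_________
Cell (1,3) differs: gen0=1 vs gen1=0 -> NOT a still life.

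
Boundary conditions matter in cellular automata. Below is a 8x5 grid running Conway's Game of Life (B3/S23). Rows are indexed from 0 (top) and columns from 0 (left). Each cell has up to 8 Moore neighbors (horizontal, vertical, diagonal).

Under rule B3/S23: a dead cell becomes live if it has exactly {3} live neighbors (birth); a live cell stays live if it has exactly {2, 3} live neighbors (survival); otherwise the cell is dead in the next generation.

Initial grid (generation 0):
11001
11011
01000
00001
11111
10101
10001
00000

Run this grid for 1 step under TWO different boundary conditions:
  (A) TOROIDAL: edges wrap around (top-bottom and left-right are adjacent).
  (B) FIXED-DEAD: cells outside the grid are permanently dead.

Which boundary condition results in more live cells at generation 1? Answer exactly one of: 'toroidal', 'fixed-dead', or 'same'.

Under TOROIDAL boundary, generation 1:
01110
00010
01110
00001
00100
00100
11011
01000
Population = 15

Under FIXED-DEAD boundary, generation 1:
11111
00011
11111
10001
10101
10101
01010
00000
Population = 22

Comparison: toroidal=15, fixed-dead=22 -> fixed-dead

Answer: fixed-dead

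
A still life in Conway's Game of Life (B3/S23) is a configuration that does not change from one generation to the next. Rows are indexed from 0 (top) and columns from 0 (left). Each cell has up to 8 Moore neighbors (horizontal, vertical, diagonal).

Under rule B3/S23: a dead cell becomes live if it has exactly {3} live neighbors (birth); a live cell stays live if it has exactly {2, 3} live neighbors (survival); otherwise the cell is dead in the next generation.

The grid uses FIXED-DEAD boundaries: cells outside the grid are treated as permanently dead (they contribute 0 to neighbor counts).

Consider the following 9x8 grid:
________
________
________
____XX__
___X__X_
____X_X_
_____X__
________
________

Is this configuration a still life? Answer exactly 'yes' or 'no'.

Compute generation 1 and compare to generation 0 (given above):
Generation 1:
________
________
________
____XX__
___X__X_
____X_X_
_____X__
________
________
The grids are IDENTICAL -> still life.

Answer: yes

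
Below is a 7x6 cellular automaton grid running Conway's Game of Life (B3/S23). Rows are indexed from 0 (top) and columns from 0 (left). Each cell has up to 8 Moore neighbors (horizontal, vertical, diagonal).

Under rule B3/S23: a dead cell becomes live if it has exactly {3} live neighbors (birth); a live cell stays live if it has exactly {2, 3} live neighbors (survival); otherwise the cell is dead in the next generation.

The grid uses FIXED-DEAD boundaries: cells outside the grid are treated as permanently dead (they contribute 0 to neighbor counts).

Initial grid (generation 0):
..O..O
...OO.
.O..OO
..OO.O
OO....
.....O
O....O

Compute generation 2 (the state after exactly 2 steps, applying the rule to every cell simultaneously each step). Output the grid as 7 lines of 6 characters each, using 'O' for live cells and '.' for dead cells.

Simulating step by step:
Generation 0 (given above): 15 live cells
Generation 1: 14 live cells
...OO.
..OO..
.....O
O.OO.O
.OO.O.
OO....
......
Generation 2: 13 live cells
(generation 2 grid is the final answer)

Answer: ..OOO.
..OO..
.O....
..OO.O
....O.
OOO...
......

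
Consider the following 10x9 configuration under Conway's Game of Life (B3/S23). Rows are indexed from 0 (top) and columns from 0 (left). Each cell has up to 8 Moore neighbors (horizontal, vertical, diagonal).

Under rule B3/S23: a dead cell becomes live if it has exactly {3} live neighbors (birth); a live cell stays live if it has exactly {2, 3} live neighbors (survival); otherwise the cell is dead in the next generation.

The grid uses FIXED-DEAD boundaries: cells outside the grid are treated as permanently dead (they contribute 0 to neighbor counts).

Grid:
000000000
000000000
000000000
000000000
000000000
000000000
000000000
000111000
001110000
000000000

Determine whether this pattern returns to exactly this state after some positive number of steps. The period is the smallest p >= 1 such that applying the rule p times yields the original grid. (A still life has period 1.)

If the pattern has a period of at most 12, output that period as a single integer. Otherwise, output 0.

Answer: 2

Derivation:
Simulating and comparing each generation to the original:
Gen 0 (original, given above): 6 live cells
Gen 1: 6 live cells, differs from original
Gen 2: 6 live cells, MATCHES original -> period = 2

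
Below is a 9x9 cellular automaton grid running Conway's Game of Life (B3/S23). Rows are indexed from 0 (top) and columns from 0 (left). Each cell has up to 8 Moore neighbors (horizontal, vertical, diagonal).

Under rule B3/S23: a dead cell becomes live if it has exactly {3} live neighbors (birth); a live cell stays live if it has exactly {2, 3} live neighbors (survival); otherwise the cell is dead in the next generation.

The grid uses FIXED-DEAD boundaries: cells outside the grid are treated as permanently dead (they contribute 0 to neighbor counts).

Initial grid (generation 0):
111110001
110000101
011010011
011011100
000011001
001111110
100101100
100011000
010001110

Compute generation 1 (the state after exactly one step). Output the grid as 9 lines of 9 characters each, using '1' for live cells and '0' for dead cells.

Answer: 101100010
000011001
000010001
011000101
010000000
001000010
011000010
110000010
000011100

Derivation:
Simulating step by step:
Generation 0 (given above): 40 live cells
Generation 1: 25 live cells
(generation 1 grid is the final answer)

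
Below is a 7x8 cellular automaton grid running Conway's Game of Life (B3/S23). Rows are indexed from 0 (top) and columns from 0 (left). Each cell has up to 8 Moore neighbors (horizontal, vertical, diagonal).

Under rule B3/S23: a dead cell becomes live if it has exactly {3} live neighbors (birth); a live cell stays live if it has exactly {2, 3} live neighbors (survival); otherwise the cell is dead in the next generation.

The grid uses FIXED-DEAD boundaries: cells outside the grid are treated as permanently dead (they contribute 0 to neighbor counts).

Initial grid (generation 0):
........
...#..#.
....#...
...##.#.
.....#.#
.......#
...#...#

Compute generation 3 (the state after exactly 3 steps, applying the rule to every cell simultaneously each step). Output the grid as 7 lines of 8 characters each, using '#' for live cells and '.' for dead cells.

Simulating step by step:
Generation 0 (given above): 11 live cells
Generation 1: 8 live cells
........
........
....#...
...##.#.
....##.#
.......#
........
Generation 2: 10 live cells
........
........
...###..
...#..#.
...###.#
......#.
........
Generation 3: 13 live cells
(generation 3 grid is the final answer)

Answer: ........
....#...
...###..
..#...#.
...###.#
....###.
........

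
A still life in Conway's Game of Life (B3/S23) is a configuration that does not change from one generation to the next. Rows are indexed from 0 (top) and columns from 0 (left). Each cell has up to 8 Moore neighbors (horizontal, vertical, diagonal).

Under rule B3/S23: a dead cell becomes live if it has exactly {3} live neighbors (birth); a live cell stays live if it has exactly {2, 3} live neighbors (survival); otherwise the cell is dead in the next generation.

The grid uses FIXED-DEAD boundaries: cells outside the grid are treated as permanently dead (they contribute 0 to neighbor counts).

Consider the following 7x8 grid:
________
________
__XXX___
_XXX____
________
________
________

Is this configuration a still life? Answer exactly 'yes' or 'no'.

Answer: no

Derivation:
Compute generation 1 and compare to generation 0 (given above):
Generation 1:
________
___X____
_X__X___
_X__X___
__X_____
________
________
Cell (1,3) differs: gen0=0 vs gen1=1 -> NOT a still life.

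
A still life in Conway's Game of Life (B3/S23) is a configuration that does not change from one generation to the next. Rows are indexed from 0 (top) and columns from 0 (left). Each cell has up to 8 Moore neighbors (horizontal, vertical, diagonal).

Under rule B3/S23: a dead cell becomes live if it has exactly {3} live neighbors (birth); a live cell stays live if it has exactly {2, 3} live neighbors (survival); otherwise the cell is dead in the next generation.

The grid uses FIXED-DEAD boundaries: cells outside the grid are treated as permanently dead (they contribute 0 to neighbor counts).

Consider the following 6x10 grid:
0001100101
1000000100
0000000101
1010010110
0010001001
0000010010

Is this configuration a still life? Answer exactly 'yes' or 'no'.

Answer: no

Derivation:
Compute generation 1 and compare to generation 0 (given above):
Generation 1:
0000000010
0000001100
0100000100
0100000101
0100011001
0000000000
Cell (0,3) differs: gen0=1 vs gen1=0 -> NOT a still life.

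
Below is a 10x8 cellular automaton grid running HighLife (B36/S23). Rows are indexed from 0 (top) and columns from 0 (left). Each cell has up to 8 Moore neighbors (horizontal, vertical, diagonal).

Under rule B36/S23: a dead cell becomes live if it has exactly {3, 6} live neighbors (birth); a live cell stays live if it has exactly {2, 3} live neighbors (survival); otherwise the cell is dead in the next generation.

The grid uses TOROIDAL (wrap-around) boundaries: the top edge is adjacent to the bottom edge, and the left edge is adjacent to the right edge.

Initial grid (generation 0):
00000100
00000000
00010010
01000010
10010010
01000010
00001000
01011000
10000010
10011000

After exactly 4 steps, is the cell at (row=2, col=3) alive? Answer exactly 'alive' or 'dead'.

Simulating step by step:
Generation 0 (given above): 19 live cells
Generation 1: 26 live cells
00001000
00000000
00000000
00100110
11100110
00000101
00111100
00011100
11100101
00001101
Generation 2: 24 live cells
00001100
00000000
00000000
00100111
11101000
10000001
00100000
10000000
11101001
01011101
Generation 3: 31 live cells
00010110
00000000
00000010
10110111
00110100
10110001
11000001
10110001
00101111
01000001
Generation 4: 28 live cells
00000010
00000110
00000110
01110101
00000100
00011011
00000010
00111100
00101100
10110011

Cell (2,3) at generation 4: 0 -> dead

Answer: dead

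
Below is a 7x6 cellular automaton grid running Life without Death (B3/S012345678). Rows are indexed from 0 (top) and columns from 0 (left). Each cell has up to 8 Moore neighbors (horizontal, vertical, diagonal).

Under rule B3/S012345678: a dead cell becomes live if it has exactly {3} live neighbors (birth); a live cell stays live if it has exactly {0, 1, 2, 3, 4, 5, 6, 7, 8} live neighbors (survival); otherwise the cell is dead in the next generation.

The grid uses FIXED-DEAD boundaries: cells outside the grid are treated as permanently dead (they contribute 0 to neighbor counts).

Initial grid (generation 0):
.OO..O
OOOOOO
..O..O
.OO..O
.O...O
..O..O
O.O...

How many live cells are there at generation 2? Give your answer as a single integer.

Simulating step by step:
Generation 0 (given above): 20 live cells
Generation 1: 25 live cells
OOO..O
OOOOOO
O.O..O
.OO.OO
.O..OO
..O..O
OOO...
Generation 2: 29 live cells
OOO..O
OOOOOO
O.O..O
OOO.OO
.O..OO
O.OOOO
OOO...
Population at generation 2: 29

Answer: 29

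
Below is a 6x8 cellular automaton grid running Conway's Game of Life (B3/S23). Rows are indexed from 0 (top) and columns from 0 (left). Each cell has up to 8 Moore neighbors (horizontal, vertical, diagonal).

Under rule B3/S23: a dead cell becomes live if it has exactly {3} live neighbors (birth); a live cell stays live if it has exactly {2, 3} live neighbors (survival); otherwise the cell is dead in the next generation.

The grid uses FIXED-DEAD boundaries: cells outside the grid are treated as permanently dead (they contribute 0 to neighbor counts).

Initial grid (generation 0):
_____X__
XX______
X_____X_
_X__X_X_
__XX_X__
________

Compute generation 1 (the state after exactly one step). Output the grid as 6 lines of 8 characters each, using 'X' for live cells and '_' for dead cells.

Answer: ________
XX______
X____X__
_XXXX_X_
__XXXX__
________

Derivation:
Simulating step by step:
Generation 0 (given above): 11 live cells
Generation 1: 13 live cells
(generation 1 grid is the final answer)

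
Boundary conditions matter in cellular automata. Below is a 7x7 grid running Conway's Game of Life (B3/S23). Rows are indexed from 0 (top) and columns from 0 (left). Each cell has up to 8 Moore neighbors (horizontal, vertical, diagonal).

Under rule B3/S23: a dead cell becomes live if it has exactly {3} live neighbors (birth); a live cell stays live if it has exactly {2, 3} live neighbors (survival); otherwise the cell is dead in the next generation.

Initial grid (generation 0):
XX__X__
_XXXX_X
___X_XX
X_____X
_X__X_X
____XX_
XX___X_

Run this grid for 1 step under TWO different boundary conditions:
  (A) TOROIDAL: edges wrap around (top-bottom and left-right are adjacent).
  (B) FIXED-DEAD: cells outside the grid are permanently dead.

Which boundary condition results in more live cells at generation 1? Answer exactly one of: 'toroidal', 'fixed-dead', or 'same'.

Answer: fixed-dead

Derivation:
Under TOROIDAL boundary, generation 1:
____X__
_X____X
_X_X___
____X__
____X_X
_X__X__
XX___X_
Population = 13

Under FIXED-DEAD boundary, generation 1:
XX__XX_
XX____X
_X_X__X
____X_X
____X_X
XX__X_X
____XX_
Population = 20

Comparison: toroidal=13, fixed-dead=20 -> fixed-dead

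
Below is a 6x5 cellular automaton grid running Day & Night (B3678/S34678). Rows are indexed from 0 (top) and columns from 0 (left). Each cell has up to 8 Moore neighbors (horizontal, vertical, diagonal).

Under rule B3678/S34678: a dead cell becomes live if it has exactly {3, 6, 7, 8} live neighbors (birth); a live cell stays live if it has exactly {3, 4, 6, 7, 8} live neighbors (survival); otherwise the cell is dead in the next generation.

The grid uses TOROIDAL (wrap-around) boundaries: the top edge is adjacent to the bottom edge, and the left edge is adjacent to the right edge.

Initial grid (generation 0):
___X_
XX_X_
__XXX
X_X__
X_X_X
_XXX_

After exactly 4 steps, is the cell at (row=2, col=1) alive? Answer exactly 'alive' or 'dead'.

Answer: alive

Derivation:
Simulating step by step:
Generation 0 (given above): 15 live cells
Generation 1: 18 live cells
X_XX_
___X_
__XXX
X_XX_
XXX_X
XXXX_
Generation 2: 15 live cells
___X_
_X___
_XX_X
XX_XX
_XXX_
_XX_X
Generation 3: 14 live cells
XX___
X__X_
XXX_X
__X_X
X_X__
XX___
Generation 4: 17 live cells
XXX__
_X___
XXX_X
_XX_X
X__XX
X_X_X

Cell (2,1) at generation 4: 1 -> alive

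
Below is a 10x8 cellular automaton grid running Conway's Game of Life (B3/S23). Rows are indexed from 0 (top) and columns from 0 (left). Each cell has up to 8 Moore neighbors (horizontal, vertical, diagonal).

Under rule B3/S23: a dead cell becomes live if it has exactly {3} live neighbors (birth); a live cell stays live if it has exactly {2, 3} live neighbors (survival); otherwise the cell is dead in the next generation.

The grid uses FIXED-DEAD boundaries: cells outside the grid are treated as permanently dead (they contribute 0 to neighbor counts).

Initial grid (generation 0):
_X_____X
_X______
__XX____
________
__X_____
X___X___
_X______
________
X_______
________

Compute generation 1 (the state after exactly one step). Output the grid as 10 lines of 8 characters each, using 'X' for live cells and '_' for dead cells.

Answer: ________
_X______
__X_____
__XX____
________
_X______
________
________
________
________

Derivation:
Simulating step by step:
Generation 0 (given above): 10 live cells
Generation 1: 5 live cells
(generation 1 grid is the final answer)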